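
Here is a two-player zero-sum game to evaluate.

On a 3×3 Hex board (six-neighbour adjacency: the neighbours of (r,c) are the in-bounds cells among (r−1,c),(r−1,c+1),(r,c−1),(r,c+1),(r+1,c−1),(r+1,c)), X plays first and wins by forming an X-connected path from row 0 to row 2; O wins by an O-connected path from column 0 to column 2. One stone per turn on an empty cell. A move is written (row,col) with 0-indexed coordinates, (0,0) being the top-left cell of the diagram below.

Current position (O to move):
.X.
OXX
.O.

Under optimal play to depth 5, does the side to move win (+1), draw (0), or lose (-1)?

[.X./OXX/.O.] O move#1: (0,0):-1/OX./OXX/.O.*, (0,2):-1/.XO/OXX/.O., (2,0):-1/.X./OXX/OO., (2,2):-1/.X./OXX/.OO
[OX./OXX/.O.] X move#2: (0,2):+1/OXX/OXX/.O.*, (2,0):+1/OX./OXX/XO., (2,2):+1/OX./OXX/.OX
[OXX/OXX/.O.] O move#3: (2,0):-1/OXX/OXX/OO.*, (2,2):-1/OXX/OXX/.OO
[OXX/OXX/OO.] X move#4: (2,2):+1/OXX/OXX/OOX*
[OXX/OXX/OOX] end (terminal -1, O#5); searched .X./OXX/.O. to 5

value(.X./OXX/.O., O) = -1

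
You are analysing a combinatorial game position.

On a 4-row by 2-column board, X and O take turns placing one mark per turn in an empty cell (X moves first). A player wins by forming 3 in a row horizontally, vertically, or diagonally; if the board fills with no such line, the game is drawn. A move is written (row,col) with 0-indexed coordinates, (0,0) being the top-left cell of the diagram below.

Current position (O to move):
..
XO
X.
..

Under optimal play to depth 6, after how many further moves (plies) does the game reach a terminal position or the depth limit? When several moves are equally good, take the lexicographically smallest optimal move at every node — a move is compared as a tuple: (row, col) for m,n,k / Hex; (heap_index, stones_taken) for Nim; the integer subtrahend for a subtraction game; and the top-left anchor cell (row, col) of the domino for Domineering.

p1 O@[../XO/X./..]: (0,0)[O./XO/X./..]-1* (0,1)[.O/XO/X./..]-1 (2,1)[../XO/XO/..]-1 (3,0)[../XO/X./O.]-1 (3,1)[../XO/X./.O]-1
p2 X@[O./XO/X./..]: (0,1)[OX/XO/X./..]+0 (2,1)[O./XO/XX/..]+0 (3,0)[O./XO/X./X.]+1* (3,1)[O./XO/X./.X]+0
p3 O@[O./XO/X./X.] terminal -1; root [../XO/X./..] d6

PV length from [../XO/X./..]: 2 plies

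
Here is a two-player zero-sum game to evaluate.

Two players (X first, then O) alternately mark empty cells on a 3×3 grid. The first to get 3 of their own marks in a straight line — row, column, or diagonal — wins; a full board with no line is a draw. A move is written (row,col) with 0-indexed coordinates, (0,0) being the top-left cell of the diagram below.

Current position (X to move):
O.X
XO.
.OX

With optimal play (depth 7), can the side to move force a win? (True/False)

p1 X@[O.X/XO./.OX]: (0,1)[OXX/XO./.OX]+0 (1,2)[O.X/XOX/.OX]+1* (2,0)[O.X/XO./XOX]-1
p2 O@[O.X/XOX/.OX] terminal -1; root [O.X/XO./.OX] d7

X winning at [O.X/XO./.OX]: True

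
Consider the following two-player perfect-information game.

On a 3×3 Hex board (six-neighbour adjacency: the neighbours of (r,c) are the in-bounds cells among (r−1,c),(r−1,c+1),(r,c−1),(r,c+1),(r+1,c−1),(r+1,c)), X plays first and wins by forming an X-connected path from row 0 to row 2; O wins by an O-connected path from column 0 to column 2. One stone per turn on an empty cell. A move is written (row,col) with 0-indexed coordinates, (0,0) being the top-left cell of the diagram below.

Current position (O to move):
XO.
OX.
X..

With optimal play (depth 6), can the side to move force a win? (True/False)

[XO./OX./X..] O move#1: (0,2):+1/XOO/OX./X..*, (1,2):-1/XO./OXO/X.., (2,1):-1/XO./OX./XO., (2,2):-1/XO./OX./X.O
[XOO/OX./X..] end (terminal -1, X#2); searched XO./OX./X.. to 6

O winning at [XO./OX./X..]: True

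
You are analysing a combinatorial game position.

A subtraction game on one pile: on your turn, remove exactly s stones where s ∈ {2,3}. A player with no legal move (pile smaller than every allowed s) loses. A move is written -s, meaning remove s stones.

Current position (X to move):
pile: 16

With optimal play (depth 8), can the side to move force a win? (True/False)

p1 X@[16]: -2[14]-1* -3[13]-1
p2 O@[14]: -2[12]-1 -3[11]+1*
p3 X@[11]: -2[9]-1* -3[8]-1
p4 O@[9]: -2[7]-1 -3[6]+1*
p5 X@[6]: -2[4]-1* -3[3]-1
p6 O@[4]: -2[2]-1 -3[1]+1*
p7 X@[1] terminal -1; root [16] d8

X winning at [16]: False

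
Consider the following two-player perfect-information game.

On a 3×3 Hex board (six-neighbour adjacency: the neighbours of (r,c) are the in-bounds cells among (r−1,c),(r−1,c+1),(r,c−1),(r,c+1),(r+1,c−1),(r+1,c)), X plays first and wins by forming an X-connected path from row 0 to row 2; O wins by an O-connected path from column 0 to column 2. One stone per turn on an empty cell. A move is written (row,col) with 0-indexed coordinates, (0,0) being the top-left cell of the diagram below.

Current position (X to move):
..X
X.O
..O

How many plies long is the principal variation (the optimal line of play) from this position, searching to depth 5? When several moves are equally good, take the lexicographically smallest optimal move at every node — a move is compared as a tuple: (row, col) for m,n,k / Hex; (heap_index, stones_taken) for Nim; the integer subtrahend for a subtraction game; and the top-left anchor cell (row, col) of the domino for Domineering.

PV length from [..X/X.O/..O]: 5 plies

p1 X@[..X/X.O/..O]: (0,0)[X.X/X.O/..O]-1 (0,1)[.XX/X.O/..O]-1 (1,1)[..X/XXO/..O]+1* (2,0)[..X/X.O/X.O]+1 (2,1)[..X/X.O/.XO]+1
p2 O@[..X/XXO/..O]: (0,0)[O.X/XXO/..O]-1* (0,1)[.OX/XXO/..O]-1 (2,0)[..X/XXO/O.O]-1 (2,1)[..X/XXO/.OO]-1
p3 X@[O.X/XXO/..O]: (0,1)[OXX/XXO/..O]+1* (2,0)[O.X/XXO/X.O]+1 (2,1)[O.X/XXO/.XO]+1
p4 O@[OXX/XXO/..O]: (2,0)[OXX/XXO/O.O]-1* (2,1)[OXX/XXO/.OO]-1
p5 X@[OXX/XXO/O.O]: (2,1)[OXX/XXO/OXO]+1*
p6 O@[OXX/XXO/OXO] terminal -1; root [..X/X.O/..O] d5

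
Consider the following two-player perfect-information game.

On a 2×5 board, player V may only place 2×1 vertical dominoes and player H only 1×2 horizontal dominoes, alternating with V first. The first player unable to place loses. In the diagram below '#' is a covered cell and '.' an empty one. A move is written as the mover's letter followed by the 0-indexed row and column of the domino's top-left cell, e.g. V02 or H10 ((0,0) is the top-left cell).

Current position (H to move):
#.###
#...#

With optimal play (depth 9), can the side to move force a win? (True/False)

[#.###/#...#] H move#1: H11:+1/#.###/###.#*, H12:-1/#.###/#.###
[#.###/###.#] end (terminal -1, V#2); searched #.###/#...# to 9

H winning at [#.###/#...#]: True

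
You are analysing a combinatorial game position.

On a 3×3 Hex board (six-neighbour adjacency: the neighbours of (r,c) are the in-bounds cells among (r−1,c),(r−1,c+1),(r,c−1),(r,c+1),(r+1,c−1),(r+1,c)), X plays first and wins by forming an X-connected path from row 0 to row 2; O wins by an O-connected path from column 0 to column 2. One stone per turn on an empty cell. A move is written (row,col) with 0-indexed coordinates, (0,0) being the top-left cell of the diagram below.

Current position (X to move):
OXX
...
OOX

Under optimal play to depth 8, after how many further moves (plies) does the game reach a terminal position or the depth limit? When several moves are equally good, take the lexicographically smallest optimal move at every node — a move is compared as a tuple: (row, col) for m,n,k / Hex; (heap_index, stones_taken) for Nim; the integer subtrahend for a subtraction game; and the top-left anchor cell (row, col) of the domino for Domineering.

ply 1, X at OXX/.../OOX | (1,0)=-1→OXX/X../OOX; (1,1)=-1→OXX/.X./OOX; (1,2)=+1→OXX/..X/OOX*
ply 2: OXX/..X/OOX is terminal -1 (O); from OXX/.../OOX depth 8

PV length from [OXX/.../OOX]: 1 ply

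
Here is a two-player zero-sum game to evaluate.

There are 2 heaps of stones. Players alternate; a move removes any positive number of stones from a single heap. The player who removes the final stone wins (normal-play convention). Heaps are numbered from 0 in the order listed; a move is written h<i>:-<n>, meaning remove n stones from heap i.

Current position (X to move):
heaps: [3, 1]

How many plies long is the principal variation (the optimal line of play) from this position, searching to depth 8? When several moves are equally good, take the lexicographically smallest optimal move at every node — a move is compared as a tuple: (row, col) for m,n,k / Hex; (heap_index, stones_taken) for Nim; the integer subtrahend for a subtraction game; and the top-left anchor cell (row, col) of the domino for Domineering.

[(3,1)] X move#1: h0:-1:-1/(2,1), h0:-2:+1/(1,1)*, h0:-3:-1/(0,1), h1:-1:-1/(3,0)
[(1,1)] O move#2: h0:-1:-1/(0,1)*, h1:-1:-1/(1,0)
[(0,1)] X move#3: h1:-1:+1/(0,0)*
[(0,0)] end (terminal -1, O#4); searched (3,1) to 8

PV length from [(3,1)]: 3 plies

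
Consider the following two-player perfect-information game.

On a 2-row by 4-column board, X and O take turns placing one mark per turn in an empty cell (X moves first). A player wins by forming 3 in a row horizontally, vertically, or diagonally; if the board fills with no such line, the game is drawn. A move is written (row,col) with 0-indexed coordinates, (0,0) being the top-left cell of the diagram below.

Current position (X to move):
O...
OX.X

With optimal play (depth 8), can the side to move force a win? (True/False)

[O.../OX.X] X move#1: (0,1):+0/OX../OX.X, (0,2):+0/O.X./OX.X, (0,3):+0/O..X/OX.X, (1,2):+1/O.../OXXX*
[O.../OXXX] end (terminal -1, O#2); searched O.../OX.X to 8

X winning at [O.../OX.X]: True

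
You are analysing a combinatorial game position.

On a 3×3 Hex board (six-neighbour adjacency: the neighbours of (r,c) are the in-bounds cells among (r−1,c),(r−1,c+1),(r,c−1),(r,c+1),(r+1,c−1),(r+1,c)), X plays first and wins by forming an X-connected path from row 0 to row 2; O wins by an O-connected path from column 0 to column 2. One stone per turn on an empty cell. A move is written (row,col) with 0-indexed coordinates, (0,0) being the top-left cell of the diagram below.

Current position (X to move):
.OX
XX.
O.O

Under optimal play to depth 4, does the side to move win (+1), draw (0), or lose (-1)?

value(.OX/XX./O.O, X) = +1

[.OX/XX./O.O] X move#1: (0,0):-1/XOX/XX./O.O, (1,2):-1/.OX/XXX/O.O, (2,1):+1/.OX/XX./OXO*
[.OX/XX./OXO] end (terminal -1, O#2); searched .OX/XX./O.O to 4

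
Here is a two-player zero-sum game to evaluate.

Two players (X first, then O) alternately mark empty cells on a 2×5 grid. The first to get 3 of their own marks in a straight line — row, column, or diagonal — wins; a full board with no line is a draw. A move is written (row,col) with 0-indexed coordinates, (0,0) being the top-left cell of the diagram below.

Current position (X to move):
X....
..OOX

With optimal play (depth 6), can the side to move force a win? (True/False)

X winning at [X..../..OOX]: False

[X..../..OOX] X move#1: (0,1):-1/XX.../..OOX, (0,2):-1/X.X../..OOX, (0,3):-1/X..X./..OOX, (0,4):-1/X...X/..OOX, (1,0):-1/X..../X.OOX, (1,1):+0/X..../.XOOX*
[X..../.XOOX] O move#2: (0,1):+0/XO.../.XOOX*, (0,2):+0/X.O../.XOOX, (0,3):+0/X..O./.XOOX, (0,4):+0/X...O/.XOOX, (1,0):+0/X..../OXOOX
[XO.../.XOOX] X move#3: (0,2):+0/XOX../.XOOX*, (0,3):+0/XO.X./.XOOX, (0,4):+0/XO..X/.XOOX, (1,0):+0/XO.../XXOOX
[XOX../.XOOX] O move#4: (0,3):+0/XOXO./.XOOX*, (0,4):+0/XOX.O/.XOOX, (1,0):+0/XOX../OXOOX
[XOXO./.XOOX] X move#5: (0,4):+0/XOXOX/.XOOX*, (1,0):+0/XOXO./XXOOX
[XOXOX/.XOOX] O move#6: (1,0):+0/XOXOX/OXOOX*
[XOXOX/OXOOX] end (terminal +0, X#7); searched X..../..OOX to 6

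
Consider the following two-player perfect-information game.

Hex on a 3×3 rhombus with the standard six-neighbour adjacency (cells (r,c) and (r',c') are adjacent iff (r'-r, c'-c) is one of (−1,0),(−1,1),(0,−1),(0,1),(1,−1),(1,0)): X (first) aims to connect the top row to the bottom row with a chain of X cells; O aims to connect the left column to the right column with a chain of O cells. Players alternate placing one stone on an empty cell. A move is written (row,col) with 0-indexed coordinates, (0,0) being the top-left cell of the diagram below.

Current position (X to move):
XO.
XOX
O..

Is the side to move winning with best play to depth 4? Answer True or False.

ply 1, X at XO./XOX/O.. | (0,2)=+1→XOX/XOX/O..*; (2,1)=-1→XO./XOX/OX.; (2,2)=-1→XO./XOX/O.X
ply 2, O at XOX/XOX/O.. | (2,1)=-1→XOX/XOX/OO.*; (2,2)=-1→XOX/XOX/O.O
ply 3, X at XOX/XOX/OO. | (2,2)=+1→XOX/XOX/OOX*
ply 4: XOX/XOX/OOX is terminal -1 (O); from XO./XOX/O.. depth 4

X winning at [XO./XOX/O..]: True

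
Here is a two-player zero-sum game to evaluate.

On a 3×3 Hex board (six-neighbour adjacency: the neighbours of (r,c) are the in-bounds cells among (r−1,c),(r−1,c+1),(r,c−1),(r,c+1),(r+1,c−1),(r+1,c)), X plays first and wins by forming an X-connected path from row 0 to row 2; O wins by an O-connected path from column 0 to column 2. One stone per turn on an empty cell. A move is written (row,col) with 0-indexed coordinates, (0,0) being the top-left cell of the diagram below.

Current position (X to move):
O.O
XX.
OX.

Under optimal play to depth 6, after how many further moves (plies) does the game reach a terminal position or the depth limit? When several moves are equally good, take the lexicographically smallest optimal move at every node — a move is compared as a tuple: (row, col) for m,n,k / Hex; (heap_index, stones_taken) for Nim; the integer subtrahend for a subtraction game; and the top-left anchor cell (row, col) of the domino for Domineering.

PV length from [O.O/XX./OX.]: 1 ply

ply 1, X at O.O/XX./OX. | (0,1)=+1→OXO/XX./OX.*; (1,2)=-1→O.O/XXX/OX.; (2,2)=-1→O.O/XX./OXX
ply 2: OXO/XX./OX. is terminal -1 (O); from O.O/XX./OX. depth 6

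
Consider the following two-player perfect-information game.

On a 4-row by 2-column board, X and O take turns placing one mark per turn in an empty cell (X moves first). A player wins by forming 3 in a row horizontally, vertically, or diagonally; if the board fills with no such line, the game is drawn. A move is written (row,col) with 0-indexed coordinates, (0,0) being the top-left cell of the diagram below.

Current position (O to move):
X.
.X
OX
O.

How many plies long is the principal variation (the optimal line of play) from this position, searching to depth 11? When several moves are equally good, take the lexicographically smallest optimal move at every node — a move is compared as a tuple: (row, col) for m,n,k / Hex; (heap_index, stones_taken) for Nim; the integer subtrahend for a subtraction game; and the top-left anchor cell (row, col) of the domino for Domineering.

ply 1, O at X./.X/OX/O. | (0,1)=-1→XO/.X/OX/O.; (1,0)=+1→X./OX/OX/O.*; (3,1)=-1→X./.X/OX/OO
ply 2: X./OX/OX/O. is terminal -1 (X); from X./.X/OX/O. depth 11

PV length from [X./.X/OX/O.]: 1 ply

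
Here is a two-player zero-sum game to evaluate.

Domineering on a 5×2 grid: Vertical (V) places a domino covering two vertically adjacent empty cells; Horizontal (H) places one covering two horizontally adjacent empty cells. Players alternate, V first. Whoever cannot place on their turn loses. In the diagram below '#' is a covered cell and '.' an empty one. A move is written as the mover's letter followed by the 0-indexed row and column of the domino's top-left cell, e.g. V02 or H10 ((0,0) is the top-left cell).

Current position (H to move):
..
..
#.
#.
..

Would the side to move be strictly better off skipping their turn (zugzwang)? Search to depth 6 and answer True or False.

zugzwang(../../#./#./.., H) = False

[../../#./#./..] H move#1: H00:+1/##/../#./#./..*, H10:+1/../##/#./#./.., H40:-1/../../#./#./##
[##/../#./#./..] V move#2: V11:-1/##/.#/##/#./..*, V21:-1/##/../##/##/.., V31:-1/##/../#./##/.#
[##/.#/##/#./..] H move#3: H40:+1/##/.#/##/#./##*
[##/.#/##/#./##] end (terminal -1, V#4); searched ../../#./#./.. to 6
if H skipped the turn, V would face:
~ [../../#./#./..] V move#1: V00:+1/#./#./#./#./..*, V01:+1/.#/.#/#./#./.., V11:+1/../.#/##/#./.., V21:-1/../../##/##/.., V31:-1/../../#./##/.#
~ [#./#./#./#./..] H move#2: H40:-1/#./#./#./#./##*
~ [#./#./#./#./##] V move#3: V01:+1/##/##/#./#./##*, V11:+1/#./##/##/#./##, V21:+1/#./#./##/##/##
~ [##/##/#./#./##] end (terminal -1, H#4); searched ../../#./#./.. to 6
compare (H): move=+1 vs pass=-1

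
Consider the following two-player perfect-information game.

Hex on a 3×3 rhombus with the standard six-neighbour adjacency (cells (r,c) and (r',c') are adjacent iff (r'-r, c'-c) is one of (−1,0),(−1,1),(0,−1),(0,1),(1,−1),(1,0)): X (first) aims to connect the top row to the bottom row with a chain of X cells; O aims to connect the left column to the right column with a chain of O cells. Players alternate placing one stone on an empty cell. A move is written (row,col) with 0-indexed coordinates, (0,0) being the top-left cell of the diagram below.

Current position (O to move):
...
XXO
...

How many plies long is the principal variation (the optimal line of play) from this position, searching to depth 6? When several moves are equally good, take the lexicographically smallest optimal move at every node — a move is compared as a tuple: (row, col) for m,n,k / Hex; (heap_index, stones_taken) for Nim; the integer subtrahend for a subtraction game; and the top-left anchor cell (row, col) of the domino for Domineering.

PV length from [.../XXO/...]: 4 plies

p1 O@[.../XXO/...]: (0,0)[O../XXO/...]-1* (0,1)[.O./XXO/...]-1 (0,2)[..O/XXO/...]-1 (2,0)[.../XXO/O..]-1 (2,1)[.../XXO/.O.]-1 (2,2)[.../XXO/..O]-1
p2 X@[O../XXO/...]: (0,1)[OX./XXO/...]+1* (0,2)[O.X/XXO/...]+1 (2,0)[O../XXO/X..]+1 (2,1)[O../XXO/.X.]+1 (2,2)[O../XXO/..X]+1
p3 O@[OX./XXO/...]: (0,2)[OXO/XXO/...]-1* (2,0)[OX./XXO/O..]-1 (2,1)[OX./XXO/.O.]-1 (2,2)[OX./XXO/..O]-1
p4 X@[OXO/XXO/...]: (2,0)[OXO/XXO/X..]+1* (2,1)[OXO/XXO/.X.]+1 (2,2)[OXO/XXO/..X]+1
p5 O@[OXO/XXO/X..] terminal -1; root [.../XXO/...] d6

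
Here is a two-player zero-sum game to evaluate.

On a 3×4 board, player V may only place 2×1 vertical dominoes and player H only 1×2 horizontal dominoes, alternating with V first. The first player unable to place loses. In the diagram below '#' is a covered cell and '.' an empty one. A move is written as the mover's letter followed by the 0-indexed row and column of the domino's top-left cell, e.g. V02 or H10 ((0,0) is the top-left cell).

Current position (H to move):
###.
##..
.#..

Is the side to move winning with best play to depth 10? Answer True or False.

p1 H@[###./##../.#..]: H12[###./####/.#..]+1* H22[###./##../.###]-1
p2 V@[###./####/.#..] terminal -1; root [###./##../.#..] d10

H winning at [###./##../.#..]: True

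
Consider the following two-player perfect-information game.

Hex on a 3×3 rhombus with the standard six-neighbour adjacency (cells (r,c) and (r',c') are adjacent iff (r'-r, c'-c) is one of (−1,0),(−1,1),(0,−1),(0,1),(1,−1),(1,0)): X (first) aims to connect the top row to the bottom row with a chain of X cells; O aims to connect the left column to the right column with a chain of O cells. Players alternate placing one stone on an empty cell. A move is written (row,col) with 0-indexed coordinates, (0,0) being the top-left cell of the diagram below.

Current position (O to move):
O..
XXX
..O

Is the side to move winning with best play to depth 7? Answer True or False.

O winning at [O../XXX/..O]: False

p1 O@[O../XXX/..O]: (0,1)[OO./XXX/..O]-1* (0,2)[O.O/XXX/..O]-1 (2,0)[O../XXX/O.O]-1 (2,1)[O../XXX/.OO]-1
p2 X@[OO./XXX/..O]: (0,2)[OOX/XXX/..O]+1* (2,0)[OO./XXX/X.O]-1 (2,1)[OO./XXX/.XO]-1
p3 O@[OOX/XXX/..O]: (2,0)[OOX/XXX/O.O]-1* (2,1)[OOX/XXX/.OO]-1
p4 X@[OOX/XXX/O.O]: (2,1)[OOX/XXX/OXO]+1*
p5 O@[OOX/XXX/OXO] terminal -1; root [O../XXX/..O] d7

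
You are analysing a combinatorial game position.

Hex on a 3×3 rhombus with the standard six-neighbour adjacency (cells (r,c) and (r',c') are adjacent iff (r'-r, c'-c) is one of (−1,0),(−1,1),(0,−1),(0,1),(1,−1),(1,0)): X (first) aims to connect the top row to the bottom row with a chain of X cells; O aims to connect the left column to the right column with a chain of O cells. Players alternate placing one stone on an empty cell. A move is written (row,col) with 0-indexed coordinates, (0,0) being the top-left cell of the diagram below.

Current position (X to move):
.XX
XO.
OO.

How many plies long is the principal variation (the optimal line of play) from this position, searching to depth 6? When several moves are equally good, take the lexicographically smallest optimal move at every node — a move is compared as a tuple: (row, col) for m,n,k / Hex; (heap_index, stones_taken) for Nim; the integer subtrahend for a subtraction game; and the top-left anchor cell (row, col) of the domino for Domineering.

PV length from [.XX/XO./OO.]: 2 plies

ply 1, X at .XX/XO./OO. | (0,0)=-1→XXX/XO./OO.*; (1,2)=-1→.XX/XOX/OO.; (2,2)=-1→.XX/XO./OOX
ply 2, O at XXX/XO./OO. | (1,2)=+1→XXX/XOO/OO.*; (2,2)=+1→XXX/XO./OOO
ply 3: XXX/XOO/OO. is terminal -1 (X); from .XX/XO./OO. depth 6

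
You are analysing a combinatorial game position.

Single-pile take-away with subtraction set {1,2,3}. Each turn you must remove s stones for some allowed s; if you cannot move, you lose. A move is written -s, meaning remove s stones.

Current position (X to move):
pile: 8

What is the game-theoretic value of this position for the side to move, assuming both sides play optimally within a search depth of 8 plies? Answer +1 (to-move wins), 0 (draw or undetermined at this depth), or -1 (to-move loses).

ply 1, X at 8 | -1=-1→7*; -2=-1→6; -3=-1→5
ply 2, O at 7 | -1=-1→6; -2=-1→5; -3=+1→4*
ply 3, X at 4 | -1=-1→3*; -2=-1→2; -3=-1→1
ply 4, O at 3 | -1=-1→2; -2=-1→1; -3=+1→0*
ply 5: 0 is terminal -1 (X); from 8 depth 8

value(8, X) = -1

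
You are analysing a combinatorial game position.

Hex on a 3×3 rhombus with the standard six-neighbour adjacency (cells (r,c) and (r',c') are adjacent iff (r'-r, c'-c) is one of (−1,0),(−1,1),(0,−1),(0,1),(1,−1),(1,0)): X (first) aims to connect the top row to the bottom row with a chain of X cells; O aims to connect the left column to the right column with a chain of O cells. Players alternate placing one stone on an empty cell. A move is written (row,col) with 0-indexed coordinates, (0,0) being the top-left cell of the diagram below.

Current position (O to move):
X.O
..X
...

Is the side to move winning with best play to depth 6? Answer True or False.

O winning at [X.O/..X/...]: True

[X.O/..X/...] O move#1: (0,1):-1/XOO/..X/..., (1,0):+1/X.O/O.X/...*, (1,1):+1/X.O/.OX/..., (2,0):-1/X.O/..X/O.., (2,1):-1/X.O/..X/.O., (2,2):-1/X.O/..X/..O
[X.O/O.X/...] X move#2: (0,1):-1/XXO/O.X/...*, (1,1):-1/X.O/OXX/..., (2,0):-1/X.O/O.X/X.., (2,1):-1/X.O/O.X/.X., (2,2):-1/X.O/O.X/..X
[XXO/O.X/...] O move#3: (1,1):+1/XXO/OOX/...*, (2,0):-1/XXO/O.X/O.., (2,1):-1/XXO/O.X/.O., (2,2):-1/XXO/O.X/..O
[XXO/OOX/...] end (terminal -1, X#4); searched X.O/..X/... to 6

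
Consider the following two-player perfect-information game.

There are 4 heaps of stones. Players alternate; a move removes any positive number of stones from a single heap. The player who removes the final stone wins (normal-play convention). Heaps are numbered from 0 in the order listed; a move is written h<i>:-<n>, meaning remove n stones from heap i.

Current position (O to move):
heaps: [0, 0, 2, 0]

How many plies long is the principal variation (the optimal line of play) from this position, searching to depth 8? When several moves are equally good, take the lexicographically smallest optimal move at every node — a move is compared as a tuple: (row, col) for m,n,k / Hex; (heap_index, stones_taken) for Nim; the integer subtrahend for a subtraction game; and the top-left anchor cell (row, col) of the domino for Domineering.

ply 1, O at (0,0,2,0) | h2:-1=-1→(0,0,1,0); h2:-2=+1→(0,0,0,0)*
ply 2: (0,0,0,0) is terminal -1 (X); from (0,0,2,0) depth 8

PV length from [(0,0,2,0)]: 1 ply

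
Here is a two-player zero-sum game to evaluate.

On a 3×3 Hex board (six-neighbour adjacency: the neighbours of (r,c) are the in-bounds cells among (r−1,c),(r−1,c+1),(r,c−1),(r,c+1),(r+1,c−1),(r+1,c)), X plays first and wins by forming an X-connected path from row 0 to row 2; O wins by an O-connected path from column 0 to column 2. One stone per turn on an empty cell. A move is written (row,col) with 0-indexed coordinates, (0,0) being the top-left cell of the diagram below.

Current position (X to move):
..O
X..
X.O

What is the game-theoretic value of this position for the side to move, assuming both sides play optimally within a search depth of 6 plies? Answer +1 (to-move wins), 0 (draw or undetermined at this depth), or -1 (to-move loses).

value(..O/X../X.O, X) = +1

ply 1, X at ..O/X../X.O | (0,0)=+1→X.O/X../X.O*; (0,1)=+1→.XO/X../X.O; (1,1)=+1→..O/XX./X.O; (1,2)=+1→..O/X.X/X.O; (2,1)=+1→..O/X../XXO
ply 2: X.O/X../X.O is terminal -1 (O); from ..O/X../X.O depth 6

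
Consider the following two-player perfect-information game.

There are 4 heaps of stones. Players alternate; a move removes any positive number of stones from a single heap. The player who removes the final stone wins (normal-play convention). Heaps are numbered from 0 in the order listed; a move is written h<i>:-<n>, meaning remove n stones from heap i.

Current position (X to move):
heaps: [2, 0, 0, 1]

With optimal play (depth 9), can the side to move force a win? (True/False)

X winning at [(2,0,0,1)]: True

ply 1, X at (2,0,0,1) | h0:-1=+1→(1,0,0,1)*; h0:-2=-1→(0,0,0,1); h3:-1=-1→(2,0,0,0)
ply 2, O at (1,0,0,1) | h0:-1=-1→(0,0,0,1)*; h3:-1=-1→(1,0,0,0)
ply 3, X at (0,0,0,1) | h3:-1=+1→(0,0,0,0)*
ply 4: (0,0,0,0) is terminal -1 (O); from (2,0,0,1) depth 9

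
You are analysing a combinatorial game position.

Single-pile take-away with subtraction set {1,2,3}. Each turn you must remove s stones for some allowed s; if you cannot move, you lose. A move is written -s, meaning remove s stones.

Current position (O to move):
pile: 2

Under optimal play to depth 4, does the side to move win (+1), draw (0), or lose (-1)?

ply 1, O at 2 | -1=-1→1; -2=+1→0*
ply 2: 0 is terminal -1 (X); from 2 depth 4

value(2, O) = +1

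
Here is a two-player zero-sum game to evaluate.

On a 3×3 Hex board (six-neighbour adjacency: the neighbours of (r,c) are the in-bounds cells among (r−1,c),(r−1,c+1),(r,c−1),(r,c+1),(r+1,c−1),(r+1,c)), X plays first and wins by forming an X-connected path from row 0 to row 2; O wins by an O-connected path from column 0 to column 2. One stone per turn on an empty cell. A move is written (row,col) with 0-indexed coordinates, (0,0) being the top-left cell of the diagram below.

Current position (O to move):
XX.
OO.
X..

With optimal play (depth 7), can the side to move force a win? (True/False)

[XX./OO./X..] O move#1: (0,2):+1/XXO/OO./X..*, (1,2):+1/XX./OOO/X.., (2,1):+1/XX./OO./XO., (2,2):+1/XX./OO./X.O
[XXO/OO./X..] end (terminal -1, X#2); searched XX./OO./X.. to 7

O winning at [XX./OO./X..]: True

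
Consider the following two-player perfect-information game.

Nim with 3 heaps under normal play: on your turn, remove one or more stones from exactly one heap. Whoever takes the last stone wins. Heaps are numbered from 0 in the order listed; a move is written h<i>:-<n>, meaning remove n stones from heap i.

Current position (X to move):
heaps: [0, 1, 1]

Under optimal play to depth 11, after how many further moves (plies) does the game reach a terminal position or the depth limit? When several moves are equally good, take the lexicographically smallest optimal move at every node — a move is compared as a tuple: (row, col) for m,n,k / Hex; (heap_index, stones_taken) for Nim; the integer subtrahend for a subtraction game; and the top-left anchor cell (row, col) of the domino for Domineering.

[(0,1,1)] X move#1: h1:-1:-1/(0,0,1)*, h2:-1:-1/(0,1,0)
[(0,0,1)] O move#2: h2:-1:+1/(0,0,0)*
[(0,0,0)] end (terminal -1, X#3); searched (0,1,1) to 11

PV length from [(0,1,1)]: 2 plies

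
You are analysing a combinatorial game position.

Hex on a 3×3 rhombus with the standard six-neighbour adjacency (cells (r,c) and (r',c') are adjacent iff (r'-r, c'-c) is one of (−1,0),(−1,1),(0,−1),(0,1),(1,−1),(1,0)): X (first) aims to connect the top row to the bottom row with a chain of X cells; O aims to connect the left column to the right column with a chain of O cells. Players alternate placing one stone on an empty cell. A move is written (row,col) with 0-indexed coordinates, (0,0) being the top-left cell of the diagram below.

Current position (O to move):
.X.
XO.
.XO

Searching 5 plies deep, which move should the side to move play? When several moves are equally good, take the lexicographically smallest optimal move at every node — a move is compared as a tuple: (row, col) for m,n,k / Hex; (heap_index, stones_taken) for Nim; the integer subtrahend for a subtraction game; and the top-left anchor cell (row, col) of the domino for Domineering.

[.X./XO./.XO] O move#1: (0,0):-1/OX./XO./.XO, (0,2):-1/.XO/XO./.XO, (1,2):-1/.X./XOO/.XO, (2,0):+1/.X./XO./OXO*
[.X./XO./OXO] X move#2: (0,0):-1/XX./XO./OXO*, (0,2):-1/.XX/XO./OXO, (1,2):-1/.X./XOX/OXO
[XX./XO./OXO] O move#3: (0,2):+1/XXO/XO./OXO*, (1,2):+1/XX./XOO/OXO
[XXO/XO./OXO] end (terminal -1, X#4); searched .X./XO./.XO to 5

O's best at [.X./XO./.XO]: (2,0)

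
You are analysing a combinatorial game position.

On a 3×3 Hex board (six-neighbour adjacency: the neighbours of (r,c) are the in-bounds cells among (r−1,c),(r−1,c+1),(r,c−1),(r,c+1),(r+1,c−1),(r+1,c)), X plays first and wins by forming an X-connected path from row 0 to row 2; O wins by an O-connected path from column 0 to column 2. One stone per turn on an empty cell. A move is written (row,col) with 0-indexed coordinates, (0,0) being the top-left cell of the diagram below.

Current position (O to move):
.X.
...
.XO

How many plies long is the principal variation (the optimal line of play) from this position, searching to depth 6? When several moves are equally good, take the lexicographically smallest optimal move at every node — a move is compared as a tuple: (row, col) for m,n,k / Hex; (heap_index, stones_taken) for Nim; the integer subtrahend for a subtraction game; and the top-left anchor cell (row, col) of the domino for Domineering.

PV length from [.X./.../.XO]: 5 plies

p1 O@[.X./.../.XO]: (0,0)[OX./.../.XO]-1 (0,2)[.XO/.../.XO]-1 (1,0)[.X./O../.XO]-1 (1,1)[.X./.O./.XO]+1* (1,2)[.X./..O/.XO]-1 (2,0)[.X./.../OXO]-1
p2 X@[.X./.O./.XO]: (0,0)[XX./.O./.XO]-1* (0,2)[.XX/.O./.XO]-1 (1,0)[.X./XO./.XO]-1 (1,2)[.X./.OX/.XO]-1 (2,0)[.X./.O./XXO]-1
p3 O@[XX./.O./.XO]: (0,2)[XXO/.O./.XO]+1* (1,0)[XX./OO./.XO]+1 (1,2)[XX./.OO/.XO]+1 (2,0)[XX./.O./OXO]+1
p4 X@[XXO/.O./.XO]: (1,0)[XXO/XO./.XO]-1* (1,2)[XXO/.OX/.XO]-1 (2,0)[XXO/.O./XXO]-1
p5 O@[XXO/XO./.XO]: (1,2)[XXO/XOO/.XO]-1 (2,0)[XXO/XO./OXO]+1*
p6 X@[XXO/XO./OXO] terminal -1; root [.X./.../.XO] d6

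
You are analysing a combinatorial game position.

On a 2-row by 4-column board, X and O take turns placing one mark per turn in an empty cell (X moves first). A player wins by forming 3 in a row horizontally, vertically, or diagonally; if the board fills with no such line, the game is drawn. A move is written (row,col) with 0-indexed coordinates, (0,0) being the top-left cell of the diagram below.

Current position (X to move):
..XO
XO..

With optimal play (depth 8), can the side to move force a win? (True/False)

X winning at [..XO/XO..]: False

ply 1, X at ..XO/XO.. | (0,0)=+0→X.XO/XO..*; (0,1)=+0→.XXO/XO..; (1,2)=+0→..XO/XOX.; (1,3)=+0→..XO/XO.X
ply 2, O at X.XO/XO.. | (0,1)=+0→XOXO/XO..*; (1,2)=-1→X.XO/XOO.; (1,3)=-1→X.XO/XO.O
ply 3, X at XOXO/XO.. | (1,2)=+0→XOXO/XOX.*; (1,3)=+0→XOXO/XO.X
ply 4, O at XOXO/XOX. | (1,3)=+0→XOXO/XOXO*
ply 5: XOXO/XOXO is terminal +0 (X); from ..XO/XO.. depth 8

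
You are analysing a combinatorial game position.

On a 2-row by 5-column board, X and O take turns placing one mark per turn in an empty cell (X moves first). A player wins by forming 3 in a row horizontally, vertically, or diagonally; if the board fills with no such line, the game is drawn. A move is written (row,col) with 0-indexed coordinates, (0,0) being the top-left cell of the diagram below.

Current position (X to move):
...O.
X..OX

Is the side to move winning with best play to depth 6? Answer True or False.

[...O./X..OX] X move#1: (0,0):-1/X..O./X..OX, (0,1):+0/.X.O./X..OX*, (0,2):+0/..XO./X..OX, (0,4):+0/...OX/X..OX, (1,1):+0/...O./XX.OX, (1,2):+0/...O./X.XOX
[.X.O./X..OX] O move#2: (0,0):+0/OX.O./X..OX*, (0,2):+0/.XOO./X..OX, (0,4):+0/.X.OO/X..OX, (1,1):+0/.X.O./XO.OX, (1,2):+0/.X.O./X.OOX
[OX.O./X..OX] X move#3: (0,2):+0/OXXO./X..OX*, (0,4):+0/OX.OX/X..OX, (1,1):+0/OX.O./XX.OX, (1,2):+0/OX.O./X.XOX
[OXXO./X..OX] O move#4: (0,4):+0/OXXOO/X..OX*, (1,1):+0/OXXO./XO.OX, (1,2):+0/OXXO./X.OOX
[OXXOO/X..OX] X move#5: (1,1):+0/OXXOO/XX.OX*, (1,2):+0/OXXOO/X.XOX
[OXXOO/XX.OX] O move#6: (1,2):+0/OXXOO/XXOOX*
[OXXOO/XXOOX] end (terminal +0, X#7); searched ...O./X..OX to 6

X winning at [...O./X..OX]: False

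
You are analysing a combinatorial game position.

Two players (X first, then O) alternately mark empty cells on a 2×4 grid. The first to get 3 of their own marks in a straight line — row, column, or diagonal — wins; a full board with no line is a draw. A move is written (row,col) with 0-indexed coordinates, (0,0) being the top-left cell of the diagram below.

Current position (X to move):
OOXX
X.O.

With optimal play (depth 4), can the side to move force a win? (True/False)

p1 X@[OOXX/X.O.]: (1,1)[OOXX/XXO.]+0* (1,3)[OOXX/X.OX]+0
p2 O@[OOXX/XXO.]: (1,3)[OOXX/XXOO]+0*
p3 X@[OOXX/XXOO] terminal +0; root [OOXX/X.O.] d4

X winning at [OOXX/X.O.]: False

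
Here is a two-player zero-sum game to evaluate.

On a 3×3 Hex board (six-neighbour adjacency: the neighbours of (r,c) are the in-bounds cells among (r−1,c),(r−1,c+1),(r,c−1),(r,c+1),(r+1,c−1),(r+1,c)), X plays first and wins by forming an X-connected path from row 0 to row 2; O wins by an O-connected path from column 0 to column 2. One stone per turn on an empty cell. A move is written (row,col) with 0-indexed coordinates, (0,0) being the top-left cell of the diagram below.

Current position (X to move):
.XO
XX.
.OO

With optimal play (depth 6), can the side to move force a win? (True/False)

X winning at [.XO/XX./.OO]: True

[.XO/XX./.OO] X move#1: (0,0):-1/XXO/XX./.OO, (1,2):-1/.XO/XXX/.OO, (2,0):+1/.XO/XX./XOO*
[.XO/XX./XOO] end (terminal -1, O#2); searched .XO/XX./.OO to 6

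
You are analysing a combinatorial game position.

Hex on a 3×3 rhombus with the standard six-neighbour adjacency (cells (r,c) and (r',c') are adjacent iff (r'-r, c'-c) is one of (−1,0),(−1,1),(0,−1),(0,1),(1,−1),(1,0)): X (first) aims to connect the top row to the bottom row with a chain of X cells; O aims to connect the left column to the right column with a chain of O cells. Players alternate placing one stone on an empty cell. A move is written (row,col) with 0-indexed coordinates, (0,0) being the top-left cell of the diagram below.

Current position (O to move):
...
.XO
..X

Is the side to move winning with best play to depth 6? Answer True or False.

O winning at [.../.XO/..X]: False

ply 1, O at .../.XO/..X | (0,0)=-1→O../.XO/..X*; (0,1)=-1→.O./.XO/..X; (0,2)=-1→..O/.XO/..X; (1,0)=-1→.../OXO/..X; (2,0)=-1→.../.XO/O.X; (2,1)=-1→.../.XO/.OX
ply 2, X at O../.XO/..X | (0,1)=+1→OX./.XO/..X*; (0,2)=+1→O.X/.XO/..X; (1,0)=+1→O../XXO/..X; (2,0)=+1→O../.XO/X.X; (2,1)=+1→O../.XO/.XX
ply 3, O at OX./.XO/..X | (0,2)=-1→OXO/.XO/..X*; (1,0)=-1→OX./OXO/..X; (2,0)=-1→OX./.XO/O.X; (2,1)=-1→OX./.XO/.OX
ply 4, X at OXO/.XO/..X | (1,0)=+1→OXO/XXO/..X*; (2,0)=+1→OXO/.XO/X.X; (2,1)=+1→OXO/.XO/.XX
ply 5, O at OXO/XXO/..X | (2,0)=-1→OXO/XXO/O.X*; (2,1)=-1→OXO/XXO/.OX
ply 6, X at OXO/XXO/O.X | (2,1)=+1→OXO/XXO/OXX*
ply 7: OXO/XXO/OXX is terminal -1 (O); from .../.XO/..X depth 6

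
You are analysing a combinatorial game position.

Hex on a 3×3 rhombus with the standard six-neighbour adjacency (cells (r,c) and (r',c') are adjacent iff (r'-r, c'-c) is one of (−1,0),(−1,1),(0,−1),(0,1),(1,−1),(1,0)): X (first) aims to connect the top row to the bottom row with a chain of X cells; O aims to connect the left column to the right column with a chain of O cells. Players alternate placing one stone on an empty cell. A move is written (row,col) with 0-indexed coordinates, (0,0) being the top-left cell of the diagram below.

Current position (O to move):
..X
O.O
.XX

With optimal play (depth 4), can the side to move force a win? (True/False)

O winning at [..X/O.O/.XX]: True

ply 1, O at ..X/O.O/.XX | (0,0)=-1→O.X/O.O/.XX; (0,1)=-1→.OX/O.O/.XX; (1,1)=+1→..X/OOO/.XX*; (2,0)=-1→..X/O.O/OXX
ply 2: ..X/OOO/.XX is terminal -1 (X); from ..X/O.O/.XX depth 4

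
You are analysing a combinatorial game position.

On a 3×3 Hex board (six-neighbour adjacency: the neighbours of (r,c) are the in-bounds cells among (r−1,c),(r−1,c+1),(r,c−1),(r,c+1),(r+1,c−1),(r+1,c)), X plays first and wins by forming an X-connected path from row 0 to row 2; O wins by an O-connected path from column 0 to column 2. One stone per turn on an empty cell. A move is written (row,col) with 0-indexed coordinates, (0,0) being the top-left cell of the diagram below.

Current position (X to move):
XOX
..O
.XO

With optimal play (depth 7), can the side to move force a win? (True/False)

X winning at [XOX/..O/.XO]: True

ply 1, X at XOX/..O/.XO | (1,0)=+1→XOX/X.O/.XO*; (1,1)=+1→XOX/.XO/.XO; (2,0)=+1→XOX/..O/XXO
ply 2, O at XOX/X.O/.XO | (1,1)=-1→XOX/XOO/.XO*; (2,0)=-1→XOX/X.O/OXO
ply 3, X at XOX/XOO/.XO | (2,0)=+1→XOX/XOO/XXO*
ply 4: XOX/XOO/XXO is terminal -1 (O); from XOX/..O/.XO depth 7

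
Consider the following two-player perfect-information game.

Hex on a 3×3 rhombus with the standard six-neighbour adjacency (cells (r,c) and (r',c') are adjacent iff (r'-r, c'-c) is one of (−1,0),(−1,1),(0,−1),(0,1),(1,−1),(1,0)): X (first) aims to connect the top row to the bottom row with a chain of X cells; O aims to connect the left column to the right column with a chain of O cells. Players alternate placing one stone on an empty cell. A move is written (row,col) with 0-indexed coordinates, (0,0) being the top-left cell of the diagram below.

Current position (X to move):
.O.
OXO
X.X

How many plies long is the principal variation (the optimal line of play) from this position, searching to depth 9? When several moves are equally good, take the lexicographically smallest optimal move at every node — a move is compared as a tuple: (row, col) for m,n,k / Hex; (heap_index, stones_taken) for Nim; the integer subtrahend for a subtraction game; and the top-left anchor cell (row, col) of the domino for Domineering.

PV length from [.O./OXO/X.X]: 1 ply

ply 1, X at .O./OXO/X.X | (0,0)=-1→XO./OXO/X.X; (0,2)=+1→.OX/OXO/X.X*; (2,1)=-1→.O./OXO/XXX
ply 2: .OX/OXO/X.X is terminal -1 (O); from .O./OXO/X.X depth 9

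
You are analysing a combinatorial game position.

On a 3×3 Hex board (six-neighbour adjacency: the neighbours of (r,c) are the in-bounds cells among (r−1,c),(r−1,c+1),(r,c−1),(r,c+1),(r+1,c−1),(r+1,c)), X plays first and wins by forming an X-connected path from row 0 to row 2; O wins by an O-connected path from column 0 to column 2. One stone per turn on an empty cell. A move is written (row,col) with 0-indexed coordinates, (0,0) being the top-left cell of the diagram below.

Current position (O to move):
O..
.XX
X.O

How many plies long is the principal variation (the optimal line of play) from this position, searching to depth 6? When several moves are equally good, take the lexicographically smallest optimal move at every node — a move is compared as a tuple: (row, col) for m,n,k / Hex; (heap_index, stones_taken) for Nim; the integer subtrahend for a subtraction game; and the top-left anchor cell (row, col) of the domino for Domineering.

PV length from [O../.XX/X.O]: 2 plies

[O../.XX/X.O] O move#1: (0,1):-1/OO./.XX/X.O*, (0,2):-1/O.O/.XX/X.O, (1,0):-1/O../OXX/X.O, (2,1):-1/O../.XX/XOO
[OO./.XX/X.O] X move#2: (0,2):+1/OOX/.XX/X.O*, (1,0):-1/OO./XXX/X.O, (2,1):-1/OO./.XX/XXO
[OOX/.XX/X.O] end (terminal -1, O#3); searched O../.XX/X.O to 6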